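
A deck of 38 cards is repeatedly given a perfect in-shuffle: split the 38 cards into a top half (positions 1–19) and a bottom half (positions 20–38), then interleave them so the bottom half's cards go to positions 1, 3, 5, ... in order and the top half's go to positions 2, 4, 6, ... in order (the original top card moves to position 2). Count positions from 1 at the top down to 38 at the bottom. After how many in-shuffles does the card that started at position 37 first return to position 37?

Follow position 37 under repeated in-shuffles:
37 → 35 → 31 → 23 → 7 → 14 → 28 → 17 → 34 → 29 → 19 → 38 → 37
It first returns after 12 in-shuffles.

12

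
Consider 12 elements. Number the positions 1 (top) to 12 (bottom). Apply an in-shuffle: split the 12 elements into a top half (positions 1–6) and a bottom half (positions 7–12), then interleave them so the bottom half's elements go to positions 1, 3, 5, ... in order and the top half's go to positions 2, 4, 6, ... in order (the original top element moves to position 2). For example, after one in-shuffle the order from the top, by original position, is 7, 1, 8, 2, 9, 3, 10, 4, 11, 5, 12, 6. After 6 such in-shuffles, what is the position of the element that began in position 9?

4

Track the element's position through each in-shuffle:
9 → 5 → 10 → 7 → 1 → 2 → 4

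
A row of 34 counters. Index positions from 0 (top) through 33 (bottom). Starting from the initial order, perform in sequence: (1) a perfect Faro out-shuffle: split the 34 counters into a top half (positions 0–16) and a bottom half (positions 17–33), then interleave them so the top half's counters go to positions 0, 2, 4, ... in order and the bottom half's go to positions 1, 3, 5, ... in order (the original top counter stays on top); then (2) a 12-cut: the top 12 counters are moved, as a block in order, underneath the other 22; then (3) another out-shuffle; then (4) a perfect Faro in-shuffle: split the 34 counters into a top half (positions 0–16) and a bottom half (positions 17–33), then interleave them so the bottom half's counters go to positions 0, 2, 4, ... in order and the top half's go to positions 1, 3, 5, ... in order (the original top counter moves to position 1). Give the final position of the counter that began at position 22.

Track the counter from position 22 forward through each operation:
  after op 1 (out-shuffle): 22 → 11
  after op 2 (cut 12): 11 → 33
  after op 3 (out-shuffle): 33 → 33
  after op 4 (in-shuffle): 33 → 32

32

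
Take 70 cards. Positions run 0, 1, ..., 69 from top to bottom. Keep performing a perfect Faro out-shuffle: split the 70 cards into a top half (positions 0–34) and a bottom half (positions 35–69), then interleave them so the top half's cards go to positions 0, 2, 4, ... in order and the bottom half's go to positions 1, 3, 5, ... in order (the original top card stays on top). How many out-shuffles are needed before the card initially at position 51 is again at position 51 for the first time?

11

Follow position 51 under repeated out-shuffles:
51 → 33 → 66 → 63 → 57 → 45 → 21 → 42 → 15 → 30 → 60 → 51
It first returns after 11 out-shuffles.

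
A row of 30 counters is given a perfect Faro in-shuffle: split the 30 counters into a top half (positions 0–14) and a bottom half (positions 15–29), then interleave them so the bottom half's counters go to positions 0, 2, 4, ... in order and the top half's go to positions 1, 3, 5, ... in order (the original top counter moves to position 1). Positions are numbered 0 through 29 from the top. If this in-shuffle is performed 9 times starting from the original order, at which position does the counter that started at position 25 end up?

12

Track the counter's position through each in-shuffle:
25 → 20 → 10 → 21 → 12 → 25 → 20 → 10 → 21 → 12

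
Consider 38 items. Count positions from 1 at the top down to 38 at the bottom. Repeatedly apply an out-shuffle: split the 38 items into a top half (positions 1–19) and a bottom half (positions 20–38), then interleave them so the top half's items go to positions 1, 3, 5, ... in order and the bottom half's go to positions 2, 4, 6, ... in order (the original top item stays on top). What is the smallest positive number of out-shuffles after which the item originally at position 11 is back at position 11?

Follow position 11 under repeated out-shuffles:
11 → 21 → 4 → 7 → 13 → 25 → 12 → 23 → ... → 11 (length 36)
It first returns after 36 out-shuffles.

36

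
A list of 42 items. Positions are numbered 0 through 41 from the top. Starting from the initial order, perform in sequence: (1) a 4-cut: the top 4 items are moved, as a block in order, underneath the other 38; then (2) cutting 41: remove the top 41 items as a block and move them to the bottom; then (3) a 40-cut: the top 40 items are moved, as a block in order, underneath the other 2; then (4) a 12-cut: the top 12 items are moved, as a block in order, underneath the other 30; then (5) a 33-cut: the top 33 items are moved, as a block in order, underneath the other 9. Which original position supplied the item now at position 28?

32

Undo the operations in reverse order, starting from position 28:
  undo op 5 (cut 33): 28 ← 19
  undo op 4 (cut 12): 19 ← 31
  undo op 3 (cut 40): 31 ← 29
  undo op 2 (cut 41): 29 ← 28
  undo op 1 (cut 4): 28 ← 32
So the item at position 28 came from original position 32.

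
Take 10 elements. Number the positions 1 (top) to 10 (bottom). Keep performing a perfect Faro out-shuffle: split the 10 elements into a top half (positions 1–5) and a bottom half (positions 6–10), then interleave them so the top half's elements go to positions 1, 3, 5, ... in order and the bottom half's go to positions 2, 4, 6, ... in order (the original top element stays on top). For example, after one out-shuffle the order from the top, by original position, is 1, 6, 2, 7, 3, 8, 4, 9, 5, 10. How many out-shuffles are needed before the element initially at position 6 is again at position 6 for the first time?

6

Follow position 6 under repeated out-shuffles:
6 → 2 → 3 → 5 → 9 → 8 → 6
It first returns after 6 out-shuffles.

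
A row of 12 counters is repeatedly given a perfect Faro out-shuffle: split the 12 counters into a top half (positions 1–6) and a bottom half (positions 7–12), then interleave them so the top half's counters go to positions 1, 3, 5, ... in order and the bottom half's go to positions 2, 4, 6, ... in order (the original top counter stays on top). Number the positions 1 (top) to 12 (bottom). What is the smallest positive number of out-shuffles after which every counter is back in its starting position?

10

The out-shuffle permutes the 12 positions with cycle lengths [1, 1, 10].
Every counter is home exactly when every cycle has completed a whole number of laps, i.e. after lcm(1, 10) = 10 out-shuffles.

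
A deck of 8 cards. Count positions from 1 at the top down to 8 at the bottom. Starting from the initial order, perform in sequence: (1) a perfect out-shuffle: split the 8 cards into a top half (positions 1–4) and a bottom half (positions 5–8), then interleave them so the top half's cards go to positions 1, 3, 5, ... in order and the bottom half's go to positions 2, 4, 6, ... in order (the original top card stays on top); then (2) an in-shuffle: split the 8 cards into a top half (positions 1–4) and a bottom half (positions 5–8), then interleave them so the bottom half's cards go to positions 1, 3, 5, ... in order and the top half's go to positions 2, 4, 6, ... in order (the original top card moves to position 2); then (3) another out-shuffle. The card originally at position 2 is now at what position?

4

Track the card from position 2 forward through each operation:
  after op 1 (out-shuffle): 2 → 3
  after op 2 (in-shuffle): 3 → 6
  after op 3 (out-shuffle): 6 → 4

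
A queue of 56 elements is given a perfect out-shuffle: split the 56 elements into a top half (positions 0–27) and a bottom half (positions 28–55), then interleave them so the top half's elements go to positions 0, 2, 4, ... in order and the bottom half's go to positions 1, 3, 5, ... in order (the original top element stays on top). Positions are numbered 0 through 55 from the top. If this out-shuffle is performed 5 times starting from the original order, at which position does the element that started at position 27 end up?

Track the element's position through each out-shuffle:
27 → 54 → 53 → 51 → 47 → 39

39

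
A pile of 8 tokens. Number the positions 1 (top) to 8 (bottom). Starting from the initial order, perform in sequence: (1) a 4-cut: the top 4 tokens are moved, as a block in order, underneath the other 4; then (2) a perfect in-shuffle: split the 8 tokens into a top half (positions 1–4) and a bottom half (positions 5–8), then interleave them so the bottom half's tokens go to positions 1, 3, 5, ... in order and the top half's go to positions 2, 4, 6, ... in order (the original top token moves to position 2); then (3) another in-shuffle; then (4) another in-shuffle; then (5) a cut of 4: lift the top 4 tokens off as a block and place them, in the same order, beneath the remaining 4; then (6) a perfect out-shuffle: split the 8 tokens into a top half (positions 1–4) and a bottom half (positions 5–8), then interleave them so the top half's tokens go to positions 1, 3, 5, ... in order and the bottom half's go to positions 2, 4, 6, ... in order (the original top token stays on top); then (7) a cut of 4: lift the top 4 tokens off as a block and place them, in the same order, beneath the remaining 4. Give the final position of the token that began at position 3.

Track the token from position 3 forward through each operation:
  after op 1 (cut 4): 3 → 7
  after op 2 (in-shuffle): 7 → 5
  after op 3 (in-shuffle): 5 → 1
  after op 4 (in-shuffle): 1 → 2
  after op 5 (cut 4): 2 → 6
  after op 6 (out-shuffle): 6 → 4
  after op 7 (cut 4): 4 → 8

8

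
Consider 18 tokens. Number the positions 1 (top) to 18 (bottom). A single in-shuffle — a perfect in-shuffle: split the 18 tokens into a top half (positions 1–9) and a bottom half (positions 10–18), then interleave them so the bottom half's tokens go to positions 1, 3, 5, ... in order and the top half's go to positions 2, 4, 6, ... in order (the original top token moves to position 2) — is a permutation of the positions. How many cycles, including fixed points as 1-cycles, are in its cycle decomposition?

1

Trace each unvisited position around until it returns:
(1 2 4 8 16 13 ... len 18)
1 cycle in total.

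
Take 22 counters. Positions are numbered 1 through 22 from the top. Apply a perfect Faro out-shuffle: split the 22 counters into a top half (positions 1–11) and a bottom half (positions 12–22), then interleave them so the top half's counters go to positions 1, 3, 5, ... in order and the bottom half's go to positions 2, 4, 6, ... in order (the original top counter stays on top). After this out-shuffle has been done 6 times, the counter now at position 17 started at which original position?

17

Work backwards from position 17, undoing one out-shuffle at a time:
17 ← 9 ← 5 ← 3 ← 2 ← 12 ← 17
So the counter now at position 17 started at position 17.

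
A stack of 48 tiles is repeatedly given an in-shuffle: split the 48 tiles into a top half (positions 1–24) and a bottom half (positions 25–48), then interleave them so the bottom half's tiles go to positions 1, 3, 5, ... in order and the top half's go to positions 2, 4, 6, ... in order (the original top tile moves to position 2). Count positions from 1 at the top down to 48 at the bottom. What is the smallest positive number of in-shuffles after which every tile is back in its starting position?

The in-shuffle permutes the 48 positions with cycle lengths [3, 3, 21, 21].
Every tile is home exactly when every cycle has completed a whole number of laps, i.e. after lcm(3, 21) = 21 in-shuffles.

21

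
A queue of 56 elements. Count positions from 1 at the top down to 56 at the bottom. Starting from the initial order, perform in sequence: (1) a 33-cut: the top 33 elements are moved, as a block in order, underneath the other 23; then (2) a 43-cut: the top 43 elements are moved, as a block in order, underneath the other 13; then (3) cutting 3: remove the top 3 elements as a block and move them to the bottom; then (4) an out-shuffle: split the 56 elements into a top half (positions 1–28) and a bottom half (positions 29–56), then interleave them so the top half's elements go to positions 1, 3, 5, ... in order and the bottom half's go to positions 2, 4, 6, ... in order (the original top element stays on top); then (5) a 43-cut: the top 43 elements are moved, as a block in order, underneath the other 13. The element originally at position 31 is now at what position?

Track the element from position 31 forward through each operation:
  after op 1 (cut 33): 31 → 54
  after op 2 (cut 43): 54 → 11
  after op 3 (cut 3): 11 → 8
  after op 4 (out-shuffle): 8 → 15
  after op 5 (cut 43): 15 → 28

28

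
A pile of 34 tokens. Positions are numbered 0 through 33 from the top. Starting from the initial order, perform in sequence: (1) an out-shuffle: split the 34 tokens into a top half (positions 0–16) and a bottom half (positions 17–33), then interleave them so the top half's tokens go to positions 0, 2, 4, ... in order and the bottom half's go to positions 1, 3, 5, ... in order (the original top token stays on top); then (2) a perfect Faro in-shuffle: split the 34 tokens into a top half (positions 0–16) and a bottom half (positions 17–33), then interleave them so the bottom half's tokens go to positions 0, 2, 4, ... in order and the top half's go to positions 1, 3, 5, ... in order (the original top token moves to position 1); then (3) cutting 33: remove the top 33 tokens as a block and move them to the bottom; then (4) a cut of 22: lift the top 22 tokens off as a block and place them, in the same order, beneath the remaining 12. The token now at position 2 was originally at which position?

22

Undo the operations in reverse order, starting from position 2:
  undo op 4 (cut 22): 2 ← 24
  undo op 3 (cut 33): 24 ← 23
  undo op 2 (in-shuffle, from top half): 23 ← 11
  undo op 1 (out-shuffle, from bottom half): 11 ← 22
So the token at position 2 came from original position 22.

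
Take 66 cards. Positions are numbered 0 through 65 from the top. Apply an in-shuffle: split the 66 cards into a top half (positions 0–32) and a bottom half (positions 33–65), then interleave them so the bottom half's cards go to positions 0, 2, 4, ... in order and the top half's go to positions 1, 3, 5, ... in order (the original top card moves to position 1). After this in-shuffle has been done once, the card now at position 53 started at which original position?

26

Work backwards from position 53, undoing one in-shuffle at a time:
53 ← 26
So the card now at position 53 started at position 26.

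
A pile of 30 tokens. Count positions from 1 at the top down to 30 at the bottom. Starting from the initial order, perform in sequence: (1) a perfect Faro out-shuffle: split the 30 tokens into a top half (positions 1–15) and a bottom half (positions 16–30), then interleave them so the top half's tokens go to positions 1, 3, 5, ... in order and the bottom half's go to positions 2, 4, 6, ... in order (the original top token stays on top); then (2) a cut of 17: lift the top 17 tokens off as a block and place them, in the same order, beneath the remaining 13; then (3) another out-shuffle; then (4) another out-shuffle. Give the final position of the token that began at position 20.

Track the token from position 20 forward through each operation:
  after op 1 (out-shuffle): 20 → 10
  after op 2 (cut 17): 10 → 23
  after op 3 (out-shuffle): 23 → 16
  after op 4 (out-shuffle): 16 → 2

2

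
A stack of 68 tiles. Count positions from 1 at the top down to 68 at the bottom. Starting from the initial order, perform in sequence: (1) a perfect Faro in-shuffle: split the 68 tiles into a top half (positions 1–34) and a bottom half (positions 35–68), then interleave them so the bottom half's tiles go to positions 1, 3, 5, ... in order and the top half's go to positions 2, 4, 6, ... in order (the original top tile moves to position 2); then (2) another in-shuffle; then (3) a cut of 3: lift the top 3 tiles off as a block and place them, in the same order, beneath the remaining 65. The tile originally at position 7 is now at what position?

Track the tile from position 7 forward through each operation:
  after op 1 (in-shuffle): 7 → 14
  after op 2 (in-shuffle): 14 → 28
  after op 3 (cut 3): 28 → 25

25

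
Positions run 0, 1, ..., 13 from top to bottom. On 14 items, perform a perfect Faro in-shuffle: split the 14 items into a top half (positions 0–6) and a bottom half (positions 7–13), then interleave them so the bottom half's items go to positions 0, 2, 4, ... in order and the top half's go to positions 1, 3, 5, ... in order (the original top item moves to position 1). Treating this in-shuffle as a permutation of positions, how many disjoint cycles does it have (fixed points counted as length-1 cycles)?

4

Trace each unvisited position around until it returns:
(0 1 3 7) (2 5 11 8) (4 9) (6 13 12 10)
4 cycles in total.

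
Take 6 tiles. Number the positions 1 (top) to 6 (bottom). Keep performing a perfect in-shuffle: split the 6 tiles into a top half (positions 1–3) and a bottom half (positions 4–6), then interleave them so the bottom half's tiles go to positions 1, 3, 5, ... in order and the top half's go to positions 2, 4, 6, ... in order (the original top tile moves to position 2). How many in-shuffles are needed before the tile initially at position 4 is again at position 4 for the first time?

Follow position 4 under repeated in-shuffles:
4 → 1 → 2 → 4
It first returns after 3 in-shuffles.

3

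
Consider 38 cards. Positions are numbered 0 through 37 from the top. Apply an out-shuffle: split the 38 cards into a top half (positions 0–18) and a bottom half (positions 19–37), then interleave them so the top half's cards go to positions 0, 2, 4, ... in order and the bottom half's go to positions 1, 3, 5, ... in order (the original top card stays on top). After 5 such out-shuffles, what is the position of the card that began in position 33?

20

Track the card's position through each out-shuffle:
33 → 29 → 21 → 5 → 10 → 20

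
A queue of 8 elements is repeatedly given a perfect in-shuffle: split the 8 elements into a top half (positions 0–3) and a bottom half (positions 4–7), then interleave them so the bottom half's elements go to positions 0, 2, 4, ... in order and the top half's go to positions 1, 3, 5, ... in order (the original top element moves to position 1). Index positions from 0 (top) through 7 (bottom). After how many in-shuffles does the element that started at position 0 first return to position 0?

Follow position 0 under repeated in-shuffles:
0 → 1 → 3 → 7 → 6 → 4 → 0
It first returns after 6 in-shuffles.

6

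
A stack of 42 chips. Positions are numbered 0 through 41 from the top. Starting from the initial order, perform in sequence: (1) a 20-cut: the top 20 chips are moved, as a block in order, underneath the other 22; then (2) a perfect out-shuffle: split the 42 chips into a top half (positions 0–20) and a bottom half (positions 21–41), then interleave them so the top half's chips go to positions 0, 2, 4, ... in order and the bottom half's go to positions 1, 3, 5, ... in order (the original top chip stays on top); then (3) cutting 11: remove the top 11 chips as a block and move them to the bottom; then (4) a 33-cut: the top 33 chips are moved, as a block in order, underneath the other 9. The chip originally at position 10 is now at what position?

21

Track the chip from position 10 forward through each operation:
  after op 1 (cut 20): 10 → 32
  after op 2 (out-shuffle): 32 → 23
  after op 3 (cut 11): 23 → 12
  after op 4 (cut 33): 12 → 21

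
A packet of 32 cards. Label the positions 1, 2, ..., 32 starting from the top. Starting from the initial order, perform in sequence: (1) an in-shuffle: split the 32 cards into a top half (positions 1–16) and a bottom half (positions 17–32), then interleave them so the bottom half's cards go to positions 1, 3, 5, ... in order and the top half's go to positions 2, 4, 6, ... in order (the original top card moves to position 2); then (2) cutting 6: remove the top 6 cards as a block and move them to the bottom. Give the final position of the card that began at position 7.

8

Track the card from position 7 forward through each operation:
  after op 1 (in-shuffle): 7 → 14
  after op 2 (cut 6): 14 → 8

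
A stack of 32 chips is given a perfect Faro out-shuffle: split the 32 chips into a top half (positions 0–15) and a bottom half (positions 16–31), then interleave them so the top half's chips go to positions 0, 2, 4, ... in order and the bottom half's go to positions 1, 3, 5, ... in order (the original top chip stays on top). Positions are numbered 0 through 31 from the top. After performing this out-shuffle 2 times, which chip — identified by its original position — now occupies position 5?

Work backwards from position 5, undoing one out-shuffle at a time:
5 ← 18 ← 9
So the chip now at position 5 started at position 9.

9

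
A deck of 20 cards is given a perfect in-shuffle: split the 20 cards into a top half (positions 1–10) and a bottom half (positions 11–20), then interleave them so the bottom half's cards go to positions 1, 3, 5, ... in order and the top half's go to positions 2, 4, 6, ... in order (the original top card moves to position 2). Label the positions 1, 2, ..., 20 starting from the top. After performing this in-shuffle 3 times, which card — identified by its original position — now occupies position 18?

18

Work backwards from position 18, undoing one in-shuffle at a time:
18 ← 9 ← 15 ← 18
So the card now at position 18 started at position 18.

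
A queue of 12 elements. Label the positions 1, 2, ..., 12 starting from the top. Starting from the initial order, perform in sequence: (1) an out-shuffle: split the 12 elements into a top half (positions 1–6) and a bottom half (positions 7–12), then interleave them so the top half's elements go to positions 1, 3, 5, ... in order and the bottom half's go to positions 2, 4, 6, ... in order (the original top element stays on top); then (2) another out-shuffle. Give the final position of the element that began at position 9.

11

Track the element from position 9 forward through each operation:
  after op 1 (out-shuffle): 9 → 6
  after op 2 (out-shuffle): 6 → 11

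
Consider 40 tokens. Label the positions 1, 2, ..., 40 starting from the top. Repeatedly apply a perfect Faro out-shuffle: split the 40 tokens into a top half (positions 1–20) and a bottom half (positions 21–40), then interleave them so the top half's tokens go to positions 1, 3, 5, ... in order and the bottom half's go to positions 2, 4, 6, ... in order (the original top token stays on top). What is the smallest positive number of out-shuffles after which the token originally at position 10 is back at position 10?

12

Follow position 10 under repeated out-shuffles:
10 → 19 → 37 → 34 → 28 → 16 → 31 → 22 → 4 → 7 → 13 → 25 → 10
It first returns after 12 out-shuffles.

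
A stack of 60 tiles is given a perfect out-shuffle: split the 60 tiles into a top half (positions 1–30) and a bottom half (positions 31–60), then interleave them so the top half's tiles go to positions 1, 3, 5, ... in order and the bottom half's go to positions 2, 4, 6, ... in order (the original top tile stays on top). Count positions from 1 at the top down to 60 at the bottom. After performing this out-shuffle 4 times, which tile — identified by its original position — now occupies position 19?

Work backwards from position 19, undoing one out-shuffle at a time:
19 ← 10 ← 35 ← 18 ← 39
So the tile now at position 19 started at position 39.

39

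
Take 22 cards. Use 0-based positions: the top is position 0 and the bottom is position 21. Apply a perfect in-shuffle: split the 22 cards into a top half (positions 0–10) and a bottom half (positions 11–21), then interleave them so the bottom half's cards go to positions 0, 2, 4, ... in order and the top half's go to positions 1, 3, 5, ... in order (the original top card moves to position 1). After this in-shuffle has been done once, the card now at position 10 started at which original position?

16

Work backwards from position 10, undoing one in-shuffle at a time:
10 ← 16
So the card now at position 10 started at position 16.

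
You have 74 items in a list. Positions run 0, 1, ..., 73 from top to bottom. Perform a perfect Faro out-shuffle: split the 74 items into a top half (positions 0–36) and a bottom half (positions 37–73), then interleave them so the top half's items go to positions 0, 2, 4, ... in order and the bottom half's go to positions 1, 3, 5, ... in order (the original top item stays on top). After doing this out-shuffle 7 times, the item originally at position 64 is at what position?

16

Track the item's position through each out-shuffle:
64 → 55 → 37 → 1 → 2 → 4 → 8 → 16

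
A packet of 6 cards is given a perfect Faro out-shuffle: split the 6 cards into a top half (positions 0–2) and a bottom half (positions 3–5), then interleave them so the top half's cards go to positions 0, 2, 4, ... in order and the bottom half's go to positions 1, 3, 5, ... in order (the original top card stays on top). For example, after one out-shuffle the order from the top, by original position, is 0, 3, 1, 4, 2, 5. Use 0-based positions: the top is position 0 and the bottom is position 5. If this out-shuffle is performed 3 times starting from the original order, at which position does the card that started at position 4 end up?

2

Track the card's position through each out-shuffle:
4 → 3 → 1 → 2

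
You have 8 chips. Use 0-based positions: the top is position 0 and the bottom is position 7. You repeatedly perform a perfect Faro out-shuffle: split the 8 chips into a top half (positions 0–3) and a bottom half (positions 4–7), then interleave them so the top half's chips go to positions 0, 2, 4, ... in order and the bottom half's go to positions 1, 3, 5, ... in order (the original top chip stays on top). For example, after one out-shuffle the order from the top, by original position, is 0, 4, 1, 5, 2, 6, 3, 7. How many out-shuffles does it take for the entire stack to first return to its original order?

The out-shuffle permutes the 8 positions with cycle lengths [1, 1, 3, 3].
Every chip is home exactly when every cycle has completed a whole number of laps, i.e. after lcm(1, 3) = 3 out-shuffles.

3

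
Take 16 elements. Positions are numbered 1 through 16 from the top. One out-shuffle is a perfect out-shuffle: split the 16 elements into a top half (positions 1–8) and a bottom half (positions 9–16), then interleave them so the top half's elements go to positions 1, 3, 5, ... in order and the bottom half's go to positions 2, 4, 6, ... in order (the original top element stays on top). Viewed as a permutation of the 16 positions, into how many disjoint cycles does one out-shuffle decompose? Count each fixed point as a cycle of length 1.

Trace each unvisited position around until it returns:
(1) (2 3 5 9) (4 7 13 10) (6 11) (8 15 14 12) (16)
6 cycles in total.

6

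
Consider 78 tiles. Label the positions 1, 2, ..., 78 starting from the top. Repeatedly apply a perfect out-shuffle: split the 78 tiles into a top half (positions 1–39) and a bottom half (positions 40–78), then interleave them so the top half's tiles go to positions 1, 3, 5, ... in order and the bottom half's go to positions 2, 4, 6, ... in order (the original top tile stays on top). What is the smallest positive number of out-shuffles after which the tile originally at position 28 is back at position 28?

Follow position 28 under repeated out-shuffles:
28 → 55 → 32 → 63 → 48 → 18 → 35 → 69 → ... → 28 (length 30)
It first returns after 30 out-shuffles.

30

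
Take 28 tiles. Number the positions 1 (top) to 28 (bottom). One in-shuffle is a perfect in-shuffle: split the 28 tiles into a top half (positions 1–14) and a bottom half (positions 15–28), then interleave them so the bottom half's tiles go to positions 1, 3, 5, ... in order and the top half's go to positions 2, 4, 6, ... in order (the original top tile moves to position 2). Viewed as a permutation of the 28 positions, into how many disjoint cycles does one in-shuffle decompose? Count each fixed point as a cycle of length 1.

Trace each unvisited position around until it returns:
(1 2 4 8 16 3 ... len 28)
1 cycle in total.

1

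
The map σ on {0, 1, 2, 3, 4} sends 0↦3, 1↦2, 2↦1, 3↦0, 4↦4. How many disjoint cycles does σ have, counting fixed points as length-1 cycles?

3

Cycle decomposition: (0 3) (1 2) (4).
3 cycles.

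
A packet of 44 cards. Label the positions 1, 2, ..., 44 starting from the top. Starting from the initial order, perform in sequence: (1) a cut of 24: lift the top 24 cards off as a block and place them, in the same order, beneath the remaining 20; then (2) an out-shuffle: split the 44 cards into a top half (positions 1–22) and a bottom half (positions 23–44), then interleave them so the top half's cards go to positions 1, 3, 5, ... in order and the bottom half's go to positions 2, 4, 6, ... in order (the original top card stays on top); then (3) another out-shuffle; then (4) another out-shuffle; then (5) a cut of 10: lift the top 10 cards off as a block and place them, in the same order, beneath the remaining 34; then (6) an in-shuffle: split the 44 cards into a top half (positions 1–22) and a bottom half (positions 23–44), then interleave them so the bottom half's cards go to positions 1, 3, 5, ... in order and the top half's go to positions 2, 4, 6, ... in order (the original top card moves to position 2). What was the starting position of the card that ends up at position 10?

15

Undo the operations in reverse order, starting from position 10:
  undo op 6 (in-shuffle, from top half): 10 ← 5
  undo op 5 (cut 10): 5 ← 15
  undo op 4 (out-shuffle, from top half): 15 ← 8
  undo op 3 (out-shuffle, from bottom half): 8 ← 26
  undo op 2 (out-shuffle, from bottom half): 26 ← 35
  undo op 1 (cut 24): 35 ← 15
So the card at position 10 came from original position 15.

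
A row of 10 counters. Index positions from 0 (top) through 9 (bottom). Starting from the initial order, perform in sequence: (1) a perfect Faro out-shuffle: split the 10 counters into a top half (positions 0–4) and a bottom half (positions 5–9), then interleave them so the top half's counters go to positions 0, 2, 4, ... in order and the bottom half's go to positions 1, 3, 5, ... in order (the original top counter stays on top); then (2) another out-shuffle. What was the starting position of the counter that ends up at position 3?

Undo the operations in reverse order, starting from position 3:
  undo op 2 (out-shuffle, from bottom half): 3 ← 6
  undo op 1 (out-shuffle, from top half): 6 ← 3
So the counter at position 3 came from original position 3.

3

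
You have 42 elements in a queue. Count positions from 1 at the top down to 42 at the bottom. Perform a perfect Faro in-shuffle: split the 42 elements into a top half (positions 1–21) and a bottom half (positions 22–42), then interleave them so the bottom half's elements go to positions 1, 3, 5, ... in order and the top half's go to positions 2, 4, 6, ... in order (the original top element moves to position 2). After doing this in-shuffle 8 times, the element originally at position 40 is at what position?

Track the element's position through each in-shuffle:
40 → 37 → 31 → 19 → 38 → 33 → 23 → 3 → 6

6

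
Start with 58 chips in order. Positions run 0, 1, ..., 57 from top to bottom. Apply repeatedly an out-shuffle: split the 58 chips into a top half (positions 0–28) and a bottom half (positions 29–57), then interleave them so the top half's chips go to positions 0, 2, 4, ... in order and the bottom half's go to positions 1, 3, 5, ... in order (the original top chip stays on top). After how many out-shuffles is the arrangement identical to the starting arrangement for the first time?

The out-shuffle permutes the 58 positions with cycle lengths [1, 1, 2, 18, 18, 18].
Every chip is home exactly when every cycle has completed a whole number of laps, i.e. after lcm(1, 2, 18) = 18 out-shuffles.

18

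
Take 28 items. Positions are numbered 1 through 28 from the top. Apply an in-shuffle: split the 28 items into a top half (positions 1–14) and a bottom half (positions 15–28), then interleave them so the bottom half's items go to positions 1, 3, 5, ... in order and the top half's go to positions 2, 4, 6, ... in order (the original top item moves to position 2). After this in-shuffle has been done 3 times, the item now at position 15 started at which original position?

Work backwards from position 15, undoing one in-shuffle at a time:
15 ← 22 ← 11 ← 20
So the item now at position 15 started at position 20.

20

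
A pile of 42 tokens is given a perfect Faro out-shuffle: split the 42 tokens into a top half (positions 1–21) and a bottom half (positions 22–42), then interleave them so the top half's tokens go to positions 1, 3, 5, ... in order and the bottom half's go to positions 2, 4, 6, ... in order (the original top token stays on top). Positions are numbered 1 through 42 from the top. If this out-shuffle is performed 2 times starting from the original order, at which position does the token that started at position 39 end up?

30

Track the token's position through each out-shuffle:
39 → 36 → 30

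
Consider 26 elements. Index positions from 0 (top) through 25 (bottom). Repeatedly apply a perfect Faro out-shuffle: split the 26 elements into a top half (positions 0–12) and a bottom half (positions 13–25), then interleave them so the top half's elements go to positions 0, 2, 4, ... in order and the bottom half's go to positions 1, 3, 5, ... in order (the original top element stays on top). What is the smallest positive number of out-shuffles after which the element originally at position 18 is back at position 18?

20

Follow position 18 under repeated out-shuffles:
18 → 11 → 22 → 19 → 13 → 1 → 2 → 4 → 8 → 16 → 7 → 14 → 3 → 6 → 12 → 24 → 23 → 21 → 17 → 9 → 18
It first returns after 20 out-shuffles.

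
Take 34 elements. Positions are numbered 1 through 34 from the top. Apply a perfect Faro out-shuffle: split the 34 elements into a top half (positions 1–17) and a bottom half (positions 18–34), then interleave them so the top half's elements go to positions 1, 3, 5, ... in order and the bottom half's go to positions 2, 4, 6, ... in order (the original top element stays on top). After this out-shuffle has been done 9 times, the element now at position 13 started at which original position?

Work backwards from position 13, undoing one out-shuffle at a time:
13 ← 7 ← 4 ← 19 ← 10 ← 22 ← 28 ← 31 ← 16 ← 25
So the element now at position 13 started at position 25.

25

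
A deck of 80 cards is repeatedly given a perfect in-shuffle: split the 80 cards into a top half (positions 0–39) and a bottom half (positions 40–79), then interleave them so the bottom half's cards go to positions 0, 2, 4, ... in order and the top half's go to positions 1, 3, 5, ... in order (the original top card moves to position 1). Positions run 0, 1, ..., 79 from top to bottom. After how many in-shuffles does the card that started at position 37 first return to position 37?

54

Follow position 37 under repeated in-shuffles:
37 → 75 → 70 → 60 → 40 → 0 → 1 → 3 → ... → 37 (length 54)
It first returns after 54 in-shuffles.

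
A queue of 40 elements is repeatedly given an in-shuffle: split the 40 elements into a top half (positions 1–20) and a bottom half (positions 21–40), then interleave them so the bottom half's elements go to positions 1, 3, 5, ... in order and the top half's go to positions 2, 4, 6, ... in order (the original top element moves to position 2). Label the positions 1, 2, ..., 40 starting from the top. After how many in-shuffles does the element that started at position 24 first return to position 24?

20

Follow position 24 under repeated in-shuffles:
24 → 7 → 14 → 28 → 15 → 30 → 19 → 38 → 35 → 29 → 17 → 34 → 27 → 13 → 26 → 11 → 22 → 3 → 6 → 12 → 24
It first returns after 20 in-shuffles.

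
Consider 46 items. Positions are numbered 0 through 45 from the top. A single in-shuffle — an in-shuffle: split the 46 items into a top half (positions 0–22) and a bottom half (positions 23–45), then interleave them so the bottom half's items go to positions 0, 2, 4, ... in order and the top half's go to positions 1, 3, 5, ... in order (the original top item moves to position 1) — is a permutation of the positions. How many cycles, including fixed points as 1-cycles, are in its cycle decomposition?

Trace each unvisited position around until it returns:
(0 1 3 7 15 31 ... len 23) (4 9 19 39 32 18 ... len 23)
2 cycles in total.

2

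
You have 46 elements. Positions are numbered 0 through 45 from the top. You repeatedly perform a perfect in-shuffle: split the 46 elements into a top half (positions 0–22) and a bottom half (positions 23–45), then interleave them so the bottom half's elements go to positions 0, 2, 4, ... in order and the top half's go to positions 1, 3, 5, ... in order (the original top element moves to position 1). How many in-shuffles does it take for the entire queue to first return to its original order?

23

The in-shuffle permutes the 46 positions with cycle lengths [23, 23].
Every element is home exactly when every cycle has completed a whole number of laps, i.e. after lcm(23) = 23 in-shuffles.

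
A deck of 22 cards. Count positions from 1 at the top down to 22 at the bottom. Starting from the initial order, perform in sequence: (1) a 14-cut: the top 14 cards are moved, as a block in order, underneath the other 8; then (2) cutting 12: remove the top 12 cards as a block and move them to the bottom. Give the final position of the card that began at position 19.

15

Track the card from position 19 forward through each operation:
  after op 1 (cut 14): 19 → 5
  after op 2 (cut 12): 5 → 15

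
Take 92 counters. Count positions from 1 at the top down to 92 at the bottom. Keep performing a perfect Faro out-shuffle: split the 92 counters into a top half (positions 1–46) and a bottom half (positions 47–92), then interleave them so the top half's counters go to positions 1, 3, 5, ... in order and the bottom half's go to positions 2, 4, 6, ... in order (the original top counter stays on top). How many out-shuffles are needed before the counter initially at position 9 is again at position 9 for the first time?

Follow position 9 under repeated out-shuffles:
9 → 17 → 33 → 65 → 38 → 75 → 58 → 24 → 47 → 2 → 3 → 5 → 9
It first returns after 12 out-shuffles.

12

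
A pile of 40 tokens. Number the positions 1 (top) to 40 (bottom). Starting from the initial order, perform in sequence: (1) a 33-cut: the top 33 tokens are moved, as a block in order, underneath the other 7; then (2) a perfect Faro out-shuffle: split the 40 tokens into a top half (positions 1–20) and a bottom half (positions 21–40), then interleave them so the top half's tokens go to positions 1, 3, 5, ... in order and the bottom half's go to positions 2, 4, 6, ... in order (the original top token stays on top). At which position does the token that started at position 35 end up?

3

Track the token from position 35 forward through each operation:
  after op 1 (cut 33): 35 → 2
  after op 2 (out-shuffle): 2 → 3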